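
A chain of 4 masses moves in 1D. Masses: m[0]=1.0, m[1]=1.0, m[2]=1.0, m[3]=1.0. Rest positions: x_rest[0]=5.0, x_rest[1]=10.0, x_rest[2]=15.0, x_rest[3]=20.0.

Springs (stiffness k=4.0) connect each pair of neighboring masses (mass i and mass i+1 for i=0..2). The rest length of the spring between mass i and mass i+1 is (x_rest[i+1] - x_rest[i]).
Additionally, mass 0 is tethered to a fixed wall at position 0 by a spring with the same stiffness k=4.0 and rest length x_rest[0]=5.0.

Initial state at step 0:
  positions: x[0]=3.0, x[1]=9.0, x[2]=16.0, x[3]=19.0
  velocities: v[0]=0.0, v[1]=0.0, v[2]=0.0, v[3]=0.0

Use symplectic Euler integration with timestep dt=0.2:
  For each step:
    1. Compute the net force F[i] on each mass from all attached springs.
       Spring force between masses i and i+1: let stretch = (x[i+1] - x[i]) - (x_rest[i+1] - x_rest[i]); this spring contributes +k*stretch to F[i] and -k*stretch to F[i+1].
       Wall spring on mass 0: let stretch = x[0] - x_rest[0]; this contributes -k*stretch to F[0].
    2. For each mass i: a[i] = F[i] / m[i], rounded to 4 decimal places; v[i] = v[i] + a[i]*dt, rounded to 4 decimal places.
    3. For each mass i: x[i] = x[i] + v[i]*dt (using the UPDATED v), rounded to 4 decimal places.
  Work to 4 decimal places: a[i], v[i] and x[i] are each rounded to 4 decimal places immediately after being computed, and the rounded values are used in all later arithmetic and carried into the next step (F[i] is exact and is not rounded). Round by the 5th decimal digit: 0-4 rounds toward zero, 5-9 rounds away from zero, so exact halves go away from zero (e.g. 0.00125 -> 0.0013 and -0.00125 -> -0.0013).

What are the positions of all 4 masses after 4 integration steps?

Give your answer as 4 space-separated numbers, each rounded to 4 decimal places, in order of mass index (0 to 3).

Answer: 6.0794 9.7606 12.9948 20.3519

Derivation:
Step 0: x=[3.0000 9.0000 16.0000 19.0000] v=[0.0000 0.0000 0.0000 0.0000]
Step 1: x=[3.4800 9.1600 15.3600 19.3200] v=[2.4000 0.8000 -3.2000 1.6000]
Step 2: x=[4.3120 9.4032 14.3616 19.8064] v=[4.1600 1.2160 -4.9920 2.4320]
Step 3: x=[5.2687 9.6252 13.4410 20.2216] v=[4.7834 1.1098 -4.6029 2.0762]
Step 4: x=[6.0794 9.7606 12.9948 20.3519] v=[4.0536 0.6772 -2.2311 0.6517]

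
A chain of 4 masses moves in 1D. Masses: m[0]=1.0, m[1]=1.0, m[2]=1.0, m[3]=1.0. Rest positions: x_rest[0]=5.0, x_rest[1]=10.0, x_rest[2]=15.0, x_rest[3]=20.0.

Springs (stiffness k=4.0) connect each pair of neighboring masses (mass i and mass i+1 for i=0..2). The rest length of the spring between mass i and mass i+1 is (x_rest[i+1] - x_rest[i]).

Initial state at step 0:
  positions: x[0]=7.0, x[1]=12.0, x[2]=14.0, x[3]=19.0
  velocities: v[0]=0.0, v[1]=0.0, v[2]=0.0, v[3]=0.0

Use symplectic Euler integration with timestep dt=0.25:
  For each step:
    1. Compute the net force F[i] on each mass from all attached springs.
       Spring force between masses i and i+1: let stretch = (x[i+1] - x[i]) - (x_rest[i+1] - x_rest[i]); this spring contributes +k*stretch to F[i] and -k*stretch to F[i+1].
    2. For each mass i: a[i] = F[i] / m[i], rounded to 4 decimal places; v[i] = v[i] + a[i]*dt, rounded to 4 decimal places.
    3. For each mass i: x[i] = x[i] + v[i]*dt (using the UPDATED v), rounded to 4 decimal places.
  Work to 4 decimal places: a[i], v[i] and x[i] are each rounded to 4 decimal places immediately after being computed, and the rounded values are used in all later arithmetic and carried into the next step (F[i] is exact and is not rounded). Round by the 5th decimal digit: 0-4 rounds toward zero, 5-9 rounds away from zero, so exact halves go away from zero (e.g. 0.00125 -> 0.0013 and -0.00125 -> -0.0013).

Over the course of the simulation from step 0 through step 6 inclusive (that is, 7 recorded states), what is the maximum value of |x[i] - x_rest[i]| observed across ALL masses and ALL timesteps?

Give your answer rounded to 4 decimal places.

Step 0: x=[7.0000 12.0000 14.0000 19.0000] v=[0.0000 0.0000 0.0000 0.0000]
Step 1: x=[7.0000 11.2500 14.7500 19.0000] v=[0.0000 -3.0000 3.0000 0.0000]
Step 2: x=[6.8125 10.3125 15.6875 19.1875] v=[-0.7500 -3.7500 3.7500 0.7500]
Step 3: x=[6.2500 9.8438 16.1563 19.7500] v=[-2.2500 -1.8750 1.8750 2.2500]
Step 4: x=[5.3360 10.0547 15.9454 20.6641] v=[-3.6562 0.8437 -0.8438 3.6563]
Step 5: x=[4.3516 10.5586 15.4415 21.6485] v=[-3.9375 2.0157 -2.0158 3.9376]
Step 6: x=[3.6690 10.7315 15.2686 22.3312] v=[-2.7305 0.6916 -0.6917 2.7306]
Max displacement = 2.3312

Answer: 2.3312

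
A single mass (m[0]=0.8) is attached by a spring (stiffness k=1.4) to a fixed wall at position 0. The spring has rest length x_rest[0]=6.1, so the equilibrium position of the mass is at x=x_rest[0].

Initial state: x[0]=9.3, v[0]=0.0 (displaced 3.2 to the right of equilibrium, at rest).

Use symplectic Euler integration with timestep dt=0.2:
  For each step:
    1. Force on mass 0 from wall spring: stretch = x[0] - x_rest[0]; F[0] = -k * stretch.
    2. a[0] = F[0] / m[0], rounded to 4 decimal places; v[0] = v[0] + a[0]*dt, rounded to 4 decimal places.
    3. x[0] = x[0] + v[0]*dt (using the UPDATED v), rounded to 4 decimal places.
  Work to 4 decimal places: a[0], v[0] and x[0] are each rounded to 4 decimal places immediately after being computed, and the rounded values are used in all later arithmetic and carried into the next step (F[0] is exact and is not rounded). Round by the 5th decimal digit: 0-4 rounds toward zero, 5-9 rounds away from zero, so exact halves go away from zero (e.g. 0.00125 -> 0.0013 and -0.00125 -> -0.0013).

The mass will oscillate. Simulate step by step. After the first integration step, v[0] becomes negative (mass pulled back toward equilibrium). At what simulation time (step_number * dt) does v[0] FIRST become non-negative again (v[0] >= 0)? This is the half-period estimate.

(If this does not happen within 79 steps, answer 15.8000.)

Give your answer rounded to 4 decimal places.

Answer: 2.4000

Derivation:
Step 0: x=[9.3000] v=[0.0000]
Step 1: x=[9.0760] v=[-1.1200]
Step 2: x=[8.6437] v=[-2.1616]
Step 3: x=[8.0333] v=[-3.0519]
Step 4: x=[7.2876] v=[-3.7286]
Step 5: x=[6.4587] v=[-4.1443]
Step 6: x=[5.6047] v=[-4.2698]
Step 7: x=[4.7854] v=[-4.0964]
Step 8: x=[4.0581] v=[-3.6363]
Step 9: x=[3.4738] v=[-2.9216]
Step 10: x=[3.0733] v=[-2.0024]
Step 11: x=[2.8847] v=[-0.9431]
Step 12: x=[2.9212] v=[0.1823]
First v>=0 after going negative at step 12, time=2.4000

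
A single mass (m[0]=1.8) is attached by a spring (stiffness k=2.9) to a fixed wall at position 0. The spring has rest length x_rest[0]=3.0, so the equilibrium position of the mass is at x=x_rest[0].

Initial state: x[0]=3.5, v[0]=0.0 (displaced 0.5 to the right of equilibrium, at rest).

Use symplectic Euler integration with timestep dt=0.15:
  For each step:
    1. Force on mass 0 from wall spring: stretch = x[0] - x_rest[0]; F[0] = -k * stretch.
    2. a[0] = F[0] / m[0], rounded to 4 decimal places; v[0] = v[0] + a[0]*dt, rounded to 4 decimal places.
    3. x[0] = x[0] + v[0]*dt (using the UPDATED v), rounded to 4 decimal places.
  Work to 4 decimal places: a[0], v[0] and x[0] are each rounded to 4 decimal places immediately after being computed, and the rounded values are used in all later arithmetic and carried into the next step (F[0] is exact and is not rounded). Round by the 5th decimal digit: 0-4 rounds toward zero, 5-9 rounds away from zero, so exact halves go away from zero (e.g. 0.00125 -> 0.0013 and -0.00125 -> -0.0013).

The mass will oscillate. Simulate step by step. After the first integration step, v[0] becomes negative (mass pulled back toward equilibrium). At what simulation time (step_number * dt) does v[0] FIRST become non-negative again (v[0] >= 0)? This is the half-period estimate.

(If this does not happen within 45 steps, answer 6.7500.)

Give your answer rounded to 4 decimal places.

Answer: 2.5500

Derivation:
Step 0: x=[3.5000] v=[0.0000]
Step 1: x=[3.4819] v=[-0.1208]
Step 2: x=[3.4463] v=[-0.2373]
Step 3: x=[3.3945] v=[-0.3452]
Step 4: x=[3.3284] v=[-0.4405]
Step 5: x=[3.2504] v=[-0.5199]
Step 6: x=[3.1633] v=[-0.5804]
Step 7: x=[3.0703] v=[-0.6199]
Step 8: x=[2.9748] v=[-0.6369]
Step 9: x=[2.8802] v=[-0.6308]
Step 10: x=[2.7899] v=[-0.6019]
Step 11: x=[2.7072] v=[-0.5511]
Step 12: x=[2.6352] v=[-0.4803]
Step 13: x=[2.5764] v=[-0.3921]
Step 14: x=[2.5329] v=[-0.2897]
Step 15: x=[2.5064] v=[-0.1768]
Step 16: x=[2.4978] v=[-0.0575]
Step 17: x=[2.5074] v=[0.0639]
First v>=0 after going negative at step 17, time=2.5500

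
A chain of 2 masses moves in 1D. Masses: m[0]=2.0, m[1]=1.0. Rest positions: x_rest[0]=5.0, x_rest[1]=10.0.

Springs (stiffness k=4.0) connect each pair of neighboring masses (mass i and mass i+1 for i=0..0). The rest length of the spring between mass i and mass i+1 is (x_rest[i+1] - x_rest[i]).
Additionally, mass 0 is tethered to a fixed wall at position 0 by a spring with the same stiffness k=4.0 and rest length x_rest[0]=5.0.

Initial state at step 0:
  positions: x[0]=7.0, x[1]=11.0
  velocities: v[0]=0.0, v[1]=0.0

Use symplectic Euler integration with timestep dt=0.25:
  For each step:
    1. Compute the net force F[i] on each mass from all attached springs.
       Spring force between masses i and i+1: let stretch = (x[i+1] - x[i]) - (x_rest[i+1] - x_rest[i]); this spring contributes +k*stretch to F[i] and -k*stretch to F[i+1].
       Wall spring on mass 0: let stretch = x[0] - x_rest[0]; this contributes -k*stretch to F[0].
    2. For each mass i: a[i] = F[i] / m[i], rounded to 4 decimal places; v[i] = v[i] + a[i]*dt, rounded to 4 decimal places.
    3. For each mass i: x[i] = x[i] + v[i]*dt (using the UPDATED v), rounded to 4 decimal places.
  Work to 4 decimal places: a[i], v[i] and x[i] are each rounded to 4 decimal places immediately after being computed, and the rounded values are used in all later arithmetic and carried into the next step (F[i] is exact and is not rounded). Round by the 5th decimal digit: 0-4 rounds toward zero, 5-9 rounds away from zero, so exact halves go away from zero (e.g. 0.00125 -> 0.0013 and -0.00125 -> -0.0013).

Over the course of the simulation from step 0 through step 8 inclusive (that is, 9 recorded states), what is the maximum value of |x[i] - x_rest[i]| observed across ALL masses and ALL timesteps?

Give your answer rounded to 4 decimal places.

Answer: 2.0811

Derivation:
Step 0: x=[7.0000 11.0000] v=[0.0000 0.0000]
Step 1: x=[6.6250 11.2500] v=[-1.5000 1.0000]
Step 2: x=[6.0000 11.5938] v=[-2.5000 1.3750]
Step 3: x=[5.3242 11.7891] v=[-2.7031 0.7812]
Step 4: x=[4.7910 11.6182] v=[-2.1328 -0.6837]
Step 5: x=[4.5123 10.9905] v=[-1.1147 -2.5109]
Step 6: x=[4.4794 9.9932] v=[-0.1318 -3.9891]
Step 7: x=[4.5758 8.8675] v=[0.3854 -4.5029]
Step 8: x=[4.6367 7.9189] v=[0.2434 -3.7946]
Max displacement = 2.0811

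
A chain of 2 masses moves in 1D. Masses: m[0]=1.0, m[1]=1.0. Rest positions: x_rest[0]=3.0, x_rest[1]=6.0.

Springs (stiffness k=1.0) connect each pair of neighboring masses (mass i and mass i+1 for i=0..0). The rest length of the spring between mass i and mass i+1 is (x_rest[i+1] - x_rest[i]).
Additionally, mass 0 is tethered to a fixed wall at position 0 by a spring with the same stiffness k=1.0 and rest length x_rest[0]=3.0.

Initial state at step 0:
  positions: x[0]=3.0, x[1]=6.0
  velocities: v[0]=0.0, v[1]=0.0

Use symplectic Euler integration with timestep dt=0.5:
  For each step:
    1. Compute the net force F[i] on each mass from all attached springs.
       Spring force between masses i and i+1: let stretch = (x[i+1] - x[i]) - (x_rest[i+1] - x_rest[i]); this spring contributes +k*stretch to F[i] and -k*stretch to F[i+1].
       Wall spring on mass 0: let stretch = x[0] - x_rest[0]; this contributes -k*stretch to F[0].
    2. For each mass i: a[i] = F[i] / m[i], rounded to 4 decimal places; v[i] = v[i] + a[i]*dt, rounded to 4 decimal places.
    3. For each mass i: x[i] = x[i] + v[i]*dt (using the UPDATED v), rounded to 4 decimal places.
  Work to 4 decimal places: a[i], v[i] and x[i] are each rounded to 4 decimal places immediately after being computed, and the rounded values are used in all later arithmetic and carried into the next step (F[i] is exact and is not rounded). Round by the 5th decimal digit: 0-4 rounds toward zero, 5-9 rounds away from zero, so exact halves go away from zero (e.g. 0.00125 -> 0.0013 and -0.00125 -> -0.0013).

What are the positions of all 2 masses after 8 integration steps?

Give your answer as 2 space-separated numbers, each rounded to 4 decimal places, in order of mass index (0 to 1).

Step 0: x=[3.0000 6.0000] v=[0.0000 0.0000]
Step 1: x=[3.0000 6.0000] v=[0.0000 0.0000]
Step 2: x=[3.0000 6.0000] v=[0.0000 0.0000]
Step 3: x=[3.0000 6.0000] v=[0.0000 0.0000]
Step 4: x=[3.0000 6.0000] v=[0.0000 0.0000]
Step 5: x=[3.0000 6.0000] v=[0.0000 0.0000]
Step 6: x=[3.0000 6.0000] v=[0.0000 0.0000]
Step 7: x=[3.0000 6.0000] v=[0.0000 0.0000]
Step 8: x=[3.0000 6.0000] v=[0.0000 0.0000]

Answer: 3.0000 6.0000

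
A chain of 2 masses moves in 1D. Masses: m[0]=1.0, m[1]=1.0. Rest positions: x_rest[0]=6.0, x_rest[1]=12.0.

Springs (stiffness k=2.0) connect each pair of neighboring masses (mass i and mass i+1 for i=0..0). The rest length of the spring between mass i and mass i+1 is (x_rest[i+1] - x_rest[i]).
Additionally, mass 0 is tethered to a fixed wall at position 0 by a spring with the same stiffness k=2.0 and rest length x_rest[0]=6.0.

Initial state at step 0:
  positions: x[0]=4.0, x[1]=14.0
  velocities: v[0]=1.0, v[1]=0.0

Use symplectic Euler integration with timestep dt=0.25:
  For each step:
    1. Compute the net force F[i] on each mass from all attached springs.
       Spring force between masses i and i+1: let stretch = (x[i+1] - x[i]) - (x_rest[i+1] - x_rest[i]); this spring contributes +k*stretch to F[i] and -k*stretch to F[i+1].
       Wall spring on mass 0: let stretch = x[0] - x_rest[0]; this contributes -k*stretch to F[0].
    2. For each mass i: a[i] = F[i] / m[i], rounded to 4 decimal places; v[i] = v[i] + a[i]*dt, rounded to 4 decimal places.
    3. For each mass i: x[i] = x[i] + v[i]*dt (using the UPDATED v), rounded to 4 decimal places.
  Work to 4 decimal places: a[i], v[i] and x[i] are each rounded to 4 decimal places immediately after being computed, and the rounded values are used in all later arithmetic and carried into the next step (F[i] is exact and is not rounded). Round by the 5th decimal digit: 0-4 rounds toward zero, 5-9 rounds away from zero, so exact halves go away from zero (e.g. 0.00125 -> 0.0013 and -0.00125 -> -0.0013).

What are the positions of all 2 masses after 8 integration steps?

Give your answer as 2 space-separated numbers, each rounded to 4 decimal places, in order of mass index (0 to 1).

Step 0: x=[4.0000 14.0000] v=[1.0000 0.0000]
Step 1: x=[5.0000 13.5000] v=[4.0000 -2.0000]
Step 2: x=[6.4375 12.6875] v=[5.7500 -3.2500]
Step 3: x=[7.8516 11.8438] v=[5.6563 -3.3750]
Step 4: x=[8.7833 11.2510] v=[3.7266 -2.3711]
Step 5: x=[8.9255 11.0998] v=[0.5688 -0.6050]
Step 6: x=[8.2238 11.4268] v=[-2.8068 1.3079]
Step 7: x=[6.8945 12.1034] v=[-5.3172 2.7064]
Step 8: x=[5.3545 12.8789] v=[-6.1600 3.1020]

Answer: 5.3545 12.8789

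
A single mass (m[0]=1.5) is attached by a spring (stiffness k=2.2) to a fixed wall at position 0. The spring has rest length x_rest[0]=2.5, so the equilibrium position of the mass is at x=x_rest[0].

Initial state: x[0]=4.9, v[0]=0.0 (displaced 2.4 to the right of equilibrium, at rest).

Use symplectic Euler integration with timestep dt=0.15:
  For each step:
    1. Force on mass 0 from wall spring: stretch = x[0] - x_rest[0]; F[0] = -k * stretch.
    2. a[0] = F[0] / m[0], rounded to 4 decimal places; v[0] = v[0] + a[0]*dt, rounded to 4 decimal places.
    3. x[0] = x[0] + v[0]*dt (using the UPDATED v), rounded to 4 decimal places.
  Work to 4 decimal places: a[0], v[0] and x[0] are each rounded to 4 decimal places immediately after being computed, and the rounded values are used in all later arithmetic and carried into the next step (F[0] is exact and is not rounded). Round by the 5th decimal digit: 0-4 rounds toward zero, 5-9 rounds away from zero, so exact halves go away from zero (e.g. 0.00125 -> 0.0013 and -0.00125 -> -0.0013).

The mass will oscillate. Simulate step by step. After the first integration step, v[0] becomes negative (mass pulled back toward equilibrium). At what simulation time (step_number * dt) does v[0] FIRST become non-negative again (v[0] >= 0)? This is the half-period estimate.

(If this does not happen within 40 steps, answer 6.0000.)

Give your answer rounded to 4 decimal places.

Step 0: x=[4.9000] v=[0.0000]
Step 1: x=[4.8208] v=[-0.5280]
Step 2: x=[4.6650] v=[-1.0386]
Step 3: x=[4.4378] v=[-1.5149]
Step 4: x=[4.1466] v=[-1.9412]
Step 5: x=[3.8011] v=[-2.3035]
Step 6: x=[3.4126] v=[-2.5897]
Step 7: x=[2.9940] v=[-2.7905]
Step 8: x=[2.5591] v=[-2.8992]
Step 9: x=[2.1223] v=[-2.9122]
Step 10: x=[1.6979] v=[-2.8291]
Step 11: x=[1.3000] v=[-2.6526]
Step 12: x=[0.9417] v=[-2.3886]
Step 13: x=[0.6348] v=[-2.0458]
Step 14: x=[0.3895] v=[-1.6355]
Step 15: x=[0.2138] v=[-1.1712]
Step 16: x=[0.1136] v=[-0.6682]
Step 17: x=[0.0921] v=[-0.1432]
Step 18: x=[0.1501] v=[0.3865]
First v>=0 after going negative at step 18, time=2.7000

Answer: 2.7000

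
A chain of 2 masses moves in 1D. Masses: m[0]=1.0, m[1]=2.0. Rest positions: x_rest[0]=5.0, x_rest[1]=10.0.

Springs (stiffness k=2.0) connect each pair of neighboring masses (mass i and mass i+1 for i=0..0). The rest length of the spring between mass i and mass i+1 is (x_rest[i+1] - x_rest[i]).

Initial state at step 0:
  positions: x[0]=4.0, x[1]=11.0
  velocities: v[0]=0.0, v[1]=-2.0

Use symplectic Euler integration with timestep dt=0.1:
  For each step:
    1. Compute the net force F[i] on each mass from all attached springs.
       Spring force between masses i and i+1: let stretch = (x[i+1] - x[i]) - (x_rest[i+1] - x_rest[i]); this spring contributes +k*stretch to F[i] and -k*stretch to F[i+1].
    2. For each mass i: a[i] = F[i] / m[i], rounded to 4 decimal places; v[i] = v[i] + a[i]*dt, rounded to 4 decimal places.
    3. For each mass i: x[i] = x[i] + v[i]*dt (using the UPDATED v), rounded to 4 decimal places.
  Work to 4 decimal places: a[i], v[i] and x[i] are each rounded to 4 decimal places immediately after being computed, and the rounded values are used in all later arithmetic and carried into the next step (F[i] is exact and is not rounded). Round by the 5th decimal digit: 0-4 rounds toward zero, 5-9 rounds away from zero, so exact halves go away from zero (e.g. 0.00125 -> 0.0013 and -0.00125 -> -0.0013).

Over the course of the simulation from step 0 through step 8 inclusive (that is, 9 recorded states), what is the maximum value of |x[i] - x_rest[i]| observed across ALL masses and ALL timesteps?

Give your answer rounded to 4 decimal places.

Answer: 1.0487

Derivation:
Step 0: x=[4.0000 11.0000] v=[0.0000 -2.0000]
Step 1: x=[4.0400 10.7800] v=[0.4000 -2.2000]
Step 2: x=[4.1148 10.5426] v=[0.7480 -2.3740]
Step 3: x=[4.2182 10.2909] v=[1.0336 -2.5168]
Step 4: x=[4.3430 10.0285] v=[1.2481 -2.6241]
Step 5: x=[4.4815 9.7592] v=[1.3852 -2.6927]
Step 6: x=[4.6256 9.4872] v=[1.4407 -2.7205]
Step 7: x=[4.7669 9.2165] v=[1.4130 -2.7067]
Step 8: x=[4.8972 8.9513] v=[1.3029 -2.6517]
Max displacement = 1.0487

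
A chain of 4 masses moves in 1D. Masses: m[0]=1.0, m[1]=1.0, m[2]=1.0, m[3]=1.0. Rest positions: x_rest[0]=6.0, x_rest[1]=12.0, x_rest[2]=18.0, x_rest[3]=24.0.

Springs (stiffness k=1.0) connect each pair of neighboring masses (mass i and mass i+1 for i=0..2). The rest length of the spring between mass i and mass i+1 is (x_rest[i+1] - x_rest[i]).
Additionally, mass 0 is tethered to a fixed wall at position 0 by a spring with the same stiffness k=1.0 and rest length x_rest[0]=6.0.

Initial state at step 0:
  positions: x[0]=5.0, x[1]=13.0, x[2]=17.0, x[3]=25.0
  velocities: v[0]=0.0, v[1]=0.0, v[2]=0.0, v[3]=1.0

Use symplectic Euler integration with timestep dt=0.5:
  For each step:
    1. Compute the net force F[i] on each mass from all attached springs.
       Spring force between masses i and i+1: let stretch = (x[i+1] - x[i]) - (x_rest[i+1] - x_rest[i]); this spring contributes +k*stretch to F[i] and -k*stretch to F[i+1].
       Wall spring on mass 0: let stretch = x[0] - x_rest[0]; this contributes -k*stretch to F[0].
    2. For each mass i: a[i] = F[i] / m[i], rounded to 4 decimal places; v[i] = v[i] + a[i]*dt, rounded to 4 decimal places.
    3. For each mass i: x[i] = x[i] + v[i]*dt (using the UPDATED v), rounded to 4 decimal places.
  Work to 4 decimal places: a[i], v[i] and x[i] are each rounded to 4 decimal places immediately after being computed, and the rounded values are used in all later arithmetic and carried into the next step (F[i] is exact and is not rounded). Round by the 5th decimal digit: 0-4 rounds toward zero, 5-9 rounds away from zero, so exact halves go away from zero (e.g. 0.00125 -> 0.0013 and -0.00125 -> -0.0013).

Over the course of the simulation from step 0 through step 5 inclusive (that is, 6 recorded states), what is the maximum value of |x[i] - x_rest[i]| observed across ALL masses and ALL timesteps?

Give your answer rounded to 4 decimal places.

Answer: 1.7969

Derivation:
Step 0: x=[5.0000 13.0000 17.0000 25.0000] v=[0.0000 0.0000 0.0000 1.0000]
Step 1: x=[5.7500 12.0000 18.0000 25.0000] v=[1.5000 -2.0000 2.0000 0.0000]
Step 2: x=[6.6250 10.9375 19.2500 24.7500] v=[1.7500 -2.1250 2.5000 -0.5000]
Step 3: x=[6.9219 10.8750 19.7969 24.6250] v=[0.5938 -0.1250 1.0938 -0.2500]
Step 4: x=[6.4766 12.0547 19.3204 24.7930] v=[-0.8906 2.3594 -0.9531 0.3360]
Step 5: x=[5.8067 13.6563 18.3956 25.0929] v=[-1.3399 3.2032 -1.8497 0.5997]
Max displacement = 1.7969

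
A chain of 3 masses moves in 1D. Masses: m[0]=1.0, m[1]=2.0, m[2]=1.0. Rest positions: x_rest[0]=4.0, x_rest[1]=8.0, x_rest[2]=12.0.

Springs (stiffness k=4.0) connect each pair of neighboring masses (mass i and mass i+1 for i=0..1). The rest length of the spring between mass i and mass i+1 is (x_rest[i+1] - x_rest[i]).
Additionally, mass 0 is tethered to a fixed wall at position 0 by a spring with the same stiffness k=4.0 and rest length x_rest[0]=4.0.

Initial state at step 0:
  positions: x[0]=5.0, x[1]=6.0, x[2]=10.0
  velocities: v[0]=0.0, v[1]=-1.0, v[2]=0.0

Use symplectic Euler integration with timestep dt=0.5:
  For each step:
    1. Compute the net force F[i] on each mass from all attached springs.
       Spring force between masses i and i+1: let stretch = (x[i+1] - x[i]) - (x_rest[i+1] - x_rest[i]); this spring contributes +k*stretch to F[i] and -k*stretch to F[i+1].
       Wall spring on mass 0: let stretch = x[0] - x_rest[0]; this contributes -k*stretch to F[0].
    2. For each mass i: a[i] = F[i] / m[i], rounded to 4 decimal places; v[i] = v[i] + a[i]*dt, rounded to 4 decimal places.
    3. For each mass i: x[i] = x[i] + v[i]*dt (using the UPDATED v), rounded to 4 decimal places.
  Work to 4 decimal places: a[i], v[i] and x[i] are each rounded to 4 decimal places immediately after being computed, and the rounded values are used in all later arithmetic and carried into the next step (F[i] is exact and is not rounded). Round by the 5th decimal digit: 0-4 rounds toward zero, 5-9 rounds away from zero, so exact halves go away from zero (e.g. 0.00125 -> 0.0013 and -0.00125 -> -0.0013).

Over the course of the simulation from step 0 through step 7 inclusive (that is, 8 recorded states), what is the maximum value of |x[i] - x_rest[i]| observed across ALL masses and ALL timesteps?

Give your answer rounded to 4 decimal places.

Answer: 3.0000

Derivation:
Step 0: x=[5.0000 6.0000 10.0000] v=[0.0000 -1.0000 0.0000]
Step 1: x=[1.0000 7.0000 10.0000] v=[-8.0000 2.0000 0.0000]
Step 2: x=[2.0000 6.5000 11.0000] v=[2.0000 -1.0000 2.0000]
Step 3: x=[5.5000 6.0000 11.5000] v=[7.0000 -1.0000 1.0000]
Step 4: x=[4.0000 8.0000 10.5000] v=[-3.0000 4.0000 -2.0000]
Step 5: x=[2.5000 9.2500 11.0000] v=[-3.0000 2.5000 1.0000]
Step 6: x=[5.2500 8.0000 13.7500] v=[5.5000 -2.5000 5.5000]
Step 7: x=[5.5000 8.2500 14.7500] v=[0.5000 0.5000 2.0000]
Max displacement = 3.0000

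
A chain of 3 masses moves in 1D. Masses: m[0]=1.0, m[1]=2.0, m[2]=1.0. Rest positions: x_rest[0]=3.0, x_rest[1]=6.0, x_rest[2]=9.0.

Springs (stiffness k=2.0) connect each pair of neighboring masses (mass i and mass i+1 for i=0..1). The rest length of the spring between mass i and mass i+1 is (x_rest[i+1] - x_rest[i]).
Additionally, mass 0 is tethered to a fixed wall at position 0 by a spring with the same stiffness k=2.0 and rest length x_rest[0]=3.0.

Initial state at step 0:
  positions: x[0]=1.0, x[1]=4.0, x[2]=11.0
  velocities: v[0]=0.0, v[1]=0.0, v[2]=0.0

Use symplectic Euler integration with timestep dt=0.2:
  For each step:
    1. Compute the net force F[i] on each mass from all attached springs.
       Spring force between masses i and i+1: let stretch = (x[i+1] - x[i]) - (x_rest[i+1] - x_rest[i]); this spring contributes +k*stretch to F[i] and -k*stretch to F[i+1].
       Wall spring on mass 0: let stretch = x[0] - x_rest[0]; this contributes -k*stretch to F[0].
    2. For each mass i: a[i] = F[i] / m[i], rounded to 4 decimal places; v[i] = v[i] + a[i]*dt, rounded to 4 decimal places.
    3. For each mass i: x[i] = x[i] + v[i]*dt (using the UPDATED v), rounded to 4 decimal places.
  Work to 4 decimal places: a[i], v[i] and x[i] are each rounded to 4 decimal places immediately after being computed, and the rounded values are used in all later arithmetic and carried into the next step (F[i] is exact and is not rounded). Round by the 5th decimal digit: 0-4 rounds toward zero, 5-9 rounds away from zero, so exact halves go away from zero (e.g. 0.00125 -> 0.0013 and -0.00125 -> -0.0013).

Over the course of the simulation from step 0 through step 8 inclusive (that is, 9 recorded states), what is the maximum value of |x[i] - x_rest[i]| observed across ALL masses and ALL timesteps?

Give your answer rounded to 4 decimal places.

Step 0: x=[1.0000 4.0000 11.0000] v=[0.0000 0.0000 0.0000]
Step 1: x=[1.1600 4.1600 10.6800] v=[0.8000 0.8000 -1.6000]
Step 2: x=[1.4672 4.4608 10.0784] v=[1.5360 1.5040 -3.0080]
Step 3: x=[1.8965 4.8666 9.2674] v=[2.1466 2.0288 -4.0550]
Step 4: x=[2.4117 5.3296 8.3443] v=[2.5760 2.3149 -4.6153]
Step 5: x=[2.9674 5.7965 7.4201] v=[2.7785 2.3343 -4.6212]
Step 6: x=[3.5120 6.2151 6.6060] v=[2.7232 2.0932 -4.0706]
Step 7: x=[3.9919 6.5413 6.0006] v=[2.3996 1.6308 -3.0270]
Step 8: x=[4.3564 6.7439 5.6785] v=[1.8226 1.0128 -1.6107]
Max displacement = 3.3215

Answer: 3.3215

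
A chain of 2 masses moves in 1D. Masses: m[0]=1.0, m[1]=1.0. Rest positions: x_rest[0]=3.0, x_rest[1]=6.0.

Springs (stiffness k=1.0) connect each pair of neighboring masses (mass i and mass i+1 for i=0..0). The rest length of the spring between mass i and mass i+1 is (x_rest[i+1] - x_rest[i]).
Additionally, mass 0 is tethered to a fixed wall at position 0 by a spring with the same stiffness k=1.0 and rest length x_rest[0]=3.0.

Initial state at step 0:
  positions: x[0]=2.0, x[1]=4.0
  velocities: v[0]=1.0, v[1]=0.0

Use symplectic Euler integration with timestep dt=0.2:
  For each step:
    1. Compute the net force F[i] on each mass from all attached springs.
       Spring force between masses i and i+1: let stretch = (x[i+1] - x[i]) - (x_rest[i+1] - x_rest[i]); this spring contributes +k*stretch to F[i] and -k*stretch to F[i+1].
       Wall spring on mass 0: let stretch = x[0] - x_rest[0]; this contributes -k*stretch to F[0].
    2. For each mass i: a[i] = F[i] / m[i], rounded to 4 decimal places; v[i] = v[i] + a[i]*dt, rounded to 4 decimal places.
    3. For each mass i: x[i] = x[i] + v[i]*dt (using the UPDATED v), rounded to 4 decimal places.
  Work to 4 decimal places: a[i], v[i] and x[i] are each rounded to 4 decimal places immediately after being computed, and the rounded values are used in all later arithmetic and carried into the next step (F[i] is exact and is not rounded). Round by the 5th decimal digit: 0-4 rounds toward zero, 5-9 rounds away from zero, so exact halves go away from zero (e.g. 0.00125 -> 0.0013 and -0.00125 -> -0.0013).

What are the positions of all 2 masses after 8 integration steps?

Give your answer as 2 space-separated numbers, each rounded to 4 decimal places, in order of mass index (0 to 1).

Step 0: x=[2.0000 4.0000] v=[1.0000 0.0000]
Step 1: x=[2.2000 4.0400] v=[1.0000 0.2000]
Step 2: x=[2.3856 4.1264] v=[0.9280 0.4320]
Step 3: x=[2.5454 4.2632] v=[0.7990 0.6838]
Step 4: x=[2.6721 4.4512] v=[0.6335 0.9402]
Step 5: x=[2.7631 4.6881] v=[0.4549 1.1844]
Step 6: x=[2.8206 4.9680] v=[0.2873 1.3994]
Step 7: x=[2.8511 5.2820] v=[0.1527 1.5699]
Step 8: x=[2.8648 5.6187] v=[0.0687 1.6837]

Answer: 2.8648 5.6187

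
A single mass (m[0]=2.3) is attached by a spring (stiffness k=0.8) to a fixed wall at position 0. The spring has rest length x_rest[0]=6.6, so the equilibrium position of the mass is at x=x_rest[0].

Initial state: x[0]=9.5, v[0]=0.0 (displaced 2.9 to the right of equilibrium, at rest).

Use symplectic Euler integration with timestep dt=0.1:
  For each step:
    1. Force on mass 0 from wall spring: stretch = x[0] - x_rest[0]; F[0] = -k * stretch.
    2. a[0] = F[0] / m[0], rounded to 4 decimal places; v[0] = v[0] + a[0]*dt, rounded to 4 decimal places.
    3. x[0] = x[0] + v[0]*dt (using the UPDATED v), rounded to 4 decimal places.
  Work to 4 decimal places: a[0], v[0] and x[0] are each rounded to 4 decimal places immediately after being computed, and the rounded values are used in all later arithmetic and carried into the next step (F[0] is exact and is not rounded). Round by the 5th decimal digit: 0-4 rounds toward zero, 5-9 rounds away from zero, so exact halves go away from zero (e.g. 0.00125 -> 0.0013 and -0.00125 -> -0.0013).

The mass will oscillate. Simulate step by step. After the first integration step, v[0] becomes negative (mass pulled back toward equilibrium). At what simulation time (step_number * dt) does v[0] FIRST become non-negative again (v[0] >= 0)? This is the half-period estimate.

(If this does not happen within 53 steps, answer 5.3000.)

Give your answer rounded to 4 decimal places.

Answer: 5.3000

Derivation:
Step 0: x=[9.5000] v=[0.0000]
Step 1: x=[9.4899] v=[-0.1009]
Step 2: x=[9.4698] v=[-0.2014]
Step 3: x=[9.4397] v=[-0.3012]
Step 4: x=[9.3997] v=[-0.4000]
Step 5: x=[9.3500] v=[-0.4974]
Step 6: x=[9.2907] v=[-0.5931]
Step 7: x=[9.2220] v=[-0.6867]
Step 8: x=[9.1442] v=[-0.7779]
Step 9: x=[9.0576] v=[-0.8664]
Step 10: x=[8.9624] v=[-0.9519]
Step 11: x=[8.8590] v=[-1.0341]
Step 12: x=[8.7477] v=[-1.1127]
Step 13: x=[8.6290] v=[-1.1874]
Step 14: x=[8.5032] v=[-1.2580]
Step 15: x=[8.3708] v=[-1.3242]
Step 16: x=[8.2322] v=[-1.3858]
Step 17: x=[8.0879] v=[-1.4426]
Step 18: x=[7.9385] v=[-1.4944]
Step 19: x=[7.7844] v=[-1.5410]
Step 20: x=[7.6262] v=[-1.5822]
Step 21: x=[7.4644] v=[-1.6179]
Step 22: x=[7.2996] v=[-1.6480]
Step 23: x=[7.1324] v=[-1.6723]
Step 24: x=[6.9633] v=[-1.6908]
Step 25: x=[6.7930] v=[-1.7034]
Step 26: x=[6.6220] v=[-1.7101]
Step 27: x=[6.4509] v=[-1.7109]
Step 28: x=[6.2803] v=[-1.7057]
Step 29: x=[6.1108] v=[-1.6946]
Step 30: x=[5.9430] v=[-1.6776]
Step 31: x=[5.7775] v=[-1.6548]
Step 32: x=[5.6149] v=[-1.6262]
Step 33: x=[5.4557] v=[-1.5919]
Step 34: x=[5.3005] v=[-1.5521]
Step 35: x=[5.1498] v=[-1.5069]
Step 36: x=[5.0042] v=[-1.4565]
Step 37: x=[4.8641] v=[-1.4010]
Step 38: x=[4.7300] v=[-1.3406]
Step 39: x=[4.6024] v=[-1.2756]
Step 40: x=[4.4818] v=[-1.2061]
Step 41: x=[4.3686] v=[-1.1324]
Step 42: x=[4.2631] v=[-1.0548]
Step 43: x=[4.1658] v=[-0.9735]
Step 44: x=[4.0769] v=[-0.8888]
Step 45: x=[3.9968] v=[-0.8010]
Step 46: x=[3.9258] v=[-0.7105]
Step 47: x=[3.8641] v=[-0.6175]
Step 48: x=[3.8119] v=[-0.5223]
Step 49: x=[3.7694] v=[-0.4253]
Step 50: x=[3.7367] v=[-0.3268]
Step 51: x=[3.7140] v=[-0.2272]
Step 52: x=[3.7013] v=[-0.1268]
Step 53: x=[3.6987] v=[-0.0260]
v[0] did not become non-negative within 53 steps; using fallback time=5.3000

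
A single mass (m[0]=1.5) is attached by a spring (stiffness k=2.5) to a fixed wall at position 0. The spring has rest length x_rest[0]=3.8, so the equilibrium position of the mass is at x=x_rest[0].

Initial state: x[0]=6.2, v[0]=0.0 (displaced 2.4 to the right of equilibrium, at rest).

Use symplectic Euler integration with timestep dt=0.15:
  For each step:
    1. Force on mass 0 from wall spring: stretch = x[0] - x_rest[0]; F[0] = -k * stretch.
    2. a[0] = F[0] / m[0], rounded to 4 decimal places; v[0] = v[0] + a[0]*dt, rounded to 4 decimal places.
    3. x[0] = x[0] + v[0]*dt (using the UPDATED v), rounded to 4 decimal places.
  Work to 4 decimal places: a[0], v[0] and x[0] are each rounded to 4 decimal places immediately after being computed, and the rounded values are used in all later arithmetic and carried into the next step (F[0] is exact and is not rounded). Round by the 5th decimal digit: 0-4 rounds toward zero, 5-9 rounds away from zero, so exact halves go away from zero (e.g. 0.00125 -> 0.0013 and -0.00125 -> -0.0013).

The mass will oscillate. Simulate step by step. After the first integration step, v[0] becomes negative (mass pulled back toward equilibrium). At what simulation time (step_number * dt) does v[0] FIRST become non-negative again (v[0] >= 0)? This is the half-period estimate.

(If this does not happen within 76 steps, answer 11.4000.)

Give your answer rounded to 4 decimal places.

Step 0: x=[6.2000] v=[0.0000]
Step 1: x=[6.1100] v=[-0.6000]
Step 2: x=[5.9334] v=[-1.1775]
Step 3: x=[5.6768] v=[-1.7109]
Step 4: x=[5.3498] v=[-2.1801]
Step 5: x=[4.9647] v=[-2.5676]
Step 6: x=[4.5359] v=[-2.8588]
Step 7: x=[4.0795] v=[-3.0428]
Step 8: x=[3.6126] v=[-3.1127]
Step 9: x=[3.1527] v=[-3.0659]
Step 10: x=[2.7171] v=[-2.9041]
Step 11: x=[2.3221] v=[-2.6334]
Step 12: x=[1.9825] v=[-2.2639]
Step 13: x=[1.7111] v=[-1.8095]
Step 14: x=[1.5180] v=[-1.2873]
Step 15: x=[1.4105] v=[-0.7168]
Step 16: x=[1.3926] v=[-0.1194]
Step 17: x=[1.4650] v=[0.4824]
First v>=0 after going negative at step 17, time=2.5500

Answer: 2.5500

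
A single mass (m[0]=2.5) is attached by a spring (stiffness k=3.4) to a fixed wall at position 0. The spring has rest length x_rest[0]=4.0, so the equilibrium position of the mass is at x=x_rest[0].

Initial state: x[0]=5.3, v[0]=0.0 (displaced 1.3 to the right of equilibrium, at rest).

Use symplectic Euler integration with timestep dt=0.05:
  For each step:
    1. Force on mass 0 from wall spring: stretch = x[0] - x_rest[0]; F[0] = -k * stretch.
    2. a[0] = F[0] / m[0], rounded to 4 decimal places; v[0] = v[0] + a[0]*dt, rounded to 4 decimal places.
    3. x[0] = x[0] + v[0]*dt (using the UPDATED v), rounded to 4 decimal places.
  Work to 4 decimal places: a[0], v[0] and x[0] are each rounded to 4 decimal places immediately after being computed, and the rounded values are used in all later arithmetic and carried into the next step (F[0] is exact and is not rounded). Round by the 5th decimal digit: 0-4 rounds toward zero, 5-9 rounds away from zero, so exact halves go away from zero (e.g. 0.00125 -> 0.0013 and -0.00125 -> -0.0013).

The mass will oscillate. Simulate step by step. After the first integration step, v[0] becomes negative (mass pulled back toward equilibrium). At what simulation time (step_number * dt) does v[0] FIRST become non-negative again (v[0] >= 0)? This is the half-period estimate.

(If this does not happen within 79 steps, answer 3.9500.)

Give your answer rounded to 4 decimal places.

Step 0: x=[5.3000] v=[0.0000]
Step 1: x=[5.2956] v=[-0.0884]
Step 2: x=[5.2868] v=[-0.1765]
Step 3: x=[5.2736] v=[-0.2640]
Step 4: x=[5.2561] v=[-0.3506]
Step 5: x=[5.2343] v=[-0.4360]
Step 6: x=[5.2083] v=[-0.5199]
Step 7: x=[5.1782] v=[-0.6021]
Step 8: x=[5.1441] v=[-0.6822]
Step 9: x=[5.1061] v=[-0.7600]
Step 10: x=[5.0643] v=[-0.8352]
Step 11: x=[5.0189] v=[-0.9076]
Step 12: x=[4.9701] v=[-0.9769]
Step 13: x=[4.9180] v=[-1.0429]
Step 14: x=[4.8627] v=[-1.1053]
Step 15: x=[4.8045] v=[-1.1640]
Step 16: x=[4.7436] v=[-1.2187]
Step 17: x=[4.6801] v=[-1.2693]
Step 18: x=[4.6143] v=[-1.3155]
Step 19: x=[4.5464] v=[-1.3573]
Step 20: x=[4.4767] v=[-1.3945]
Step 21: x=[4.4054] v=[-1.4269]
Step 22: x=[4.3327] v=[-1.4545]
Step 23: x=[4.2588] v=[-1.4771]
Step 24: x=[4.1841] v=[-1.4947]
Step 25: x=[4.1087] v=[-1.5072]
Step 26: x=[4.0330] v=[-1.5146]
Step 27: x=[3.9572] v=[-1.5168]
Step 28: x=[3.8815] v=[-1.5139]
Step 29: x=[3.8062] v=[-1.5058]
Step 30: x=[3.7316] v=[-1.4926]
Step 31: x=[3.6579] v=[-1.4744]
Step 32: x=[3.5853] v=[-1.4511]
Step 33: x=[3.5142] v=[-1.4229]
Step 34: x=[3.4447] v=[-1.3899]
Step 35: x=[3.3771] v=[-1.3521]
Step 36: x=[3.3116] v=[-1.3097]
Step 37: x=[3.2485] v=[-1.2629]
Step 38: x=[3.1879] v=[-1.2118]
Step 39: x=[3.1301] v=[-1.1566]
Step 40: x=[3.0752] v=[-1.0974]
Step 41: x=[3.0235] v=[-1.0345]
Step 42: x=[2.9751] v=[-0.9681]
Step 43: x=[2.9302] v=[-0.8984]
Step 44: x=[2.8889] v=[-0.8257]
Step 45: x=[2.8514] v=[-0.7501]
Step 46: x=[2.8178] v=[-0.6720]
Step 47: x=[2.7882] v=[-0.5916]
Step 48: x=[2.7627] v=[-0.5092]
Step 49: x=[2.7414] v=[-0.4251]
Step 50: x=[2.7244] v=[-0.3395]
Step 51: x=[2.7118] v=[-0.2528]
Step 52: x=[2.7035] v=[-0.1652]
Step 53: x=[2.6997] v=[-0.0770]
Step 54: x=[2.7003] v=[0.0114]
First v>=0 after going negative at step 54, time=2.7000

Answer: 2.7000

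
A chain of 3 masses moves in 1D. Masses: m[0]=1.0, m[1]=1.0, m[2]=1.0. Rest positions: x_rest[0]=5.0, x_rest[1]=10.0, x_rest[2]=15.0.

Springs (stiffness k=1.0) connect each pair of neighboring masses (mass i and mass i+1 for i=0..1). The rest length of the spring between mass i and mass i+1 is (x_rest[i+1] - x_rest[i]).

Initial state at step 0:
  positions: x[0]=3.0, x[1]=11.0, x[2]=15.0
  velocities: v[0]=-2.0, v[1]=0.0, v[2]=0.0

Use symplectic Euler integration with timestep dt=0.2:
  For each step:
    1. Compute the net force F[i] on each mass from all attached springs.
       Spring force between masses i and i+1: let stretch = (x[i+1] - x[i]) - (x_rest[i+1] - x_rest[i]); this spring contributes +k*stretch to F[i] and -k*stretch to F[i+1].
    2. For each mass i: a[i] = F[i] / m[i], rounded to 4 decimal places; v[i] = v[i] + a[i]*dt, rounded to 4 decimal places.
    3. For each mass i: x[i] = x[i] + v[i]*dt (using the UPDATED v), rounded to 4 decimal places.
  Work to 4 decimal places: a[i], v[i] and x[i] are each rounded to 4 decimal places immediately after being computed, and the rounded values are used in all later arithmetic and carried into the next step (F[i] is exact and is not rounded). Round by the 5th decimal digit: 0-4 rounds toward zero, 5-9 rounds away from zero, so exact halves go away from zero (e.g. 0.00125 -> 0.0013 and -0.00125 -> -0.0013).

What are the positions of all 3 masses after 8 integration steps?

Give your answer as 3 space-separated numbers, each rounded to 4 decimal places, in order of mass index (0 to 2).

Step 0: x=[3.0000 11.0000 15.0000] v=[-2.0000 0.0000 0.0000]
Step 1: x=[2.7200 10.8400 15.0400] v=[-1.4000 -0.8000 0.2000]
Step 2: x=[2.5648 10.5232 15.1120] v=[-0.7760 -1.5840 0.3600]
Step 3: x=[2.5279 10.0716 15.2004] v=[-0.1843 -2.2579 0.4422]
Step 4: x=[2.5928 9.5234 15.2837] v=[0.3244 -2.7409 0.4164]
Step 5: x=[2.7349 8.9284 15.3366] v=[0.7105 -2.9750 0.2643]
Step 6: x=[2.9247 8.3420 15.3331] v=[0.9492 -2.9321 -0.0173]
Step 7: x=[3.1312 7.8185 15.2500] v=[1.0327 -2.6173 -0.4155]
Step 8: x=[3.3252 7.4048 15.0696] v=[0.9702 -2.0685 -0.9018]

Answer: 3.3252 7.4048 15.0696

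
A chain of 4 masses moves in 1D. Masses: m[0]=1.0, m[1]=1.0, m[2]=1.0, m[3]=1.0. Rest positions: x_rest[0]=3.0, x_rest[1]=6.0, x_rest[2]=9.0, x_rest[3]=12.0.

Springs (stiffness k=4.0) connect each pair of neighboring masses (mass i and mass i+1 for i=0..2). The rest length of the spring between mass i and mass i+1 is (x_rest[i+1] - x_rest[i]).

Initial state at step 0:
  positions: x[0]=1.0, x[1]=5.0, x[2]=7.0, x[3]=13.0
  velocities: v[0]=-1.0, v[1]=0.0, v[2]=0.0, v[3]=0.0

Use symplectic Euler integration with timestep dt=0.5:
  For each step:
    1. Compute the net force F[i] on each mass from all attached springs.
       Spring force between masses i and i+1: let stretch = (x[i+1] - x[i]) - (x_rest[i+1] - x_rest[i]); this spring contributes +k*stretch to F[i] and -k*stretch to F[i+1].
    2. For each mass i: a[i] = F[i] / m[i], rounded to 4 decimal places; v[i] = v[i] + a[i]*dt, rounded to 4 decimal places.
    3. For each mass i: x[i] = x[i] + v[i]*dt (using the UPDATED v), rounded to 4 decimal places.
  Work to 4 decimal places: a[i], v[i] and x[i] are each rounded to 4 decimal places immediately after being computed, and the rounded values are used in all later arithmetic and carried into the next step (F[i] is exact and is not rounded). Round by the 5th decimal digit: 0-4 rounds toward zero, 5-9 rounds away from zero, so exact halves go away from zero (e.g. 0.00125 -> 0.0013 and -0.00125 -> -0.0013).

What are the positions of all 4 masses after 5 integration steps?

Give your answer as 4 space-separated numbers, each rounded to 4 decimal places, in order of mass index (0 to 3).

Answer: 0.5000 7.5000 5.5000 10.0000

Derivation:
Step 0: x=[1.0000 5.0000 7.0000 13.0000] v=[-1.0000 0.0000 0.0000 0.0000]
Step 1: x=[1.5000 3.0000 11.0000 10.0000] v=[1.0000 -4.0000 8.0000 -6.0000]
Step 2: x=[0.5000 7.5000 6.0000 11.0000] v=[-2.0000 9.0000 -10.0000 2.0000]
Step 3: x=[3.5000 3.5000 7.5000 10.0000] v=[6.0000 -8.0000 3.0000 -2.0000]
Step 4: x=[3.5000 3.5000 7.5000 9.5000] v=[0.0000 0.0000 0.0000 -1.0000]
Step 5: x=[0.5000 7.5000 5.5000 10.0000] v=[-6.0000 8.0000 -4.0000 1.0000]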